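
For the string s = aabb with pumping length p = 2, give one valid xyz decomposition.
x = '', y = 'a', z = 'abb'

For s = aabb and p = 2, one valid decomposition is:
- x = '' (length 0)
- y = 'a' (length 1)
- z = 'abb' (length 3)

Verification:
- xyz = '' + 'a' + 'abb' = aabb ✓
- |xy| = 1 ≤ 2 ✓
- |y| = 1 > 0 ✓

All pumping lemma constraints are satisfied.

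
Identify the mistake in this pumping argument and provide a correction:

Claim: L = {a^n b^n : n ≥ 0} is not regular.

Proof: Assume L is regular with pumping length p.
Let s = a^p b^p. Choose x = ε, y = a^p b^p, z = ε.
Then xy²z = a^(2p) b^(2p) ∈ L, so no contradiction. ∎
Error: The decomposition violates |xy| ≤ p. With y = a^p b^p, |xy| = |y| = 2p > p. (The proof also miscomputes xy²z, which would be a^p b^p a^p b^p rather than a^(2p) b^(2p), and it wrongly treats one harmless decomposition as settling the matter — the prover does not get to choose the decomposition.)

Correction: The pumping lemma requires |xy| ≤ p, and the argument must handle every decomposition satisfying |xy| ≤ p, |y| ≥ 1. Since s starts with p a's, any such y consists only of a's, say y = a^k with k ≥ 1. Then xy²z = a^(p+k) b^p has unequal numbers of a's and b's, so xy²z ∉ L — the required contradiction.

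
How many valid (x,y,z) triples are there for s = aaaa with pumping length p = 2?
3

For s = 'aaaa' with pumping length p = 2:

Constraints: |xy| ≤ 2, |y| > 0

Valid decompositions (|xy| ≤ p, |y| ≥ 1):
  • x='', y='a', z='aaa'
  • x='a', y='a', z='aa'
  • x='', y='aa', z='aa'

Total count: 3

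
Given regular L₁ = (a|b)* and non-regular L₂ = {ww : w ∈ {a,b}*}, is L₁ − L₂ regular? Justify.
No — L₁ − L₂ is not regular.

L₁ − L₂ is the complement of {ww} within {a,b}*. If it were regular, its complement {ww} would be regular as well (regular languages are closed under complement) — contradiction. So L₁ − L₂ is not regular.

Note that the bare facts "L₁ regular, L₂ non-regular" do not settle the question by themselves: the closure of regular languages under ∪, ∩, complement and difference applies only when BOTH operands are regular. With a non-regular operand the result can come out regular or non-regular depending on the specific languages, so one has to work out L₁ − L₂ for this particular pair, as above.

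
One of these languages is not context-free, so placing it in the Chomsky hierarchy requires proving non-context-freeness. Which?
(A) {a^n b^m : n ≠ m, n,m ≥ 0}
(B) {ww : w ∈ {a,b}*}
(B) {ww : w ∈ {a,b}*}

(B) {ww : w ∈ {a,b}*} requires the CFL pumping lemma.

- {a^n b^m : n ≠ m, n,m ≥ 0} is context-free (but not regular)
  • Can be shown non-regular with the regular pumping lemma
  • After pumping a's, we can make n = m

- {ww : w ∈ {a,b}*} is NOT context-free
  • Requires the CFL pumping lemma to prove
  • Even a PDA cannot compare two arbitrary halves symbol by symbol; CFL pumping on a^p b^p a^p b^p fails

The CFL pumping lemma is "stronger" in that it can prove non-membership
in the larger class of context-free languages.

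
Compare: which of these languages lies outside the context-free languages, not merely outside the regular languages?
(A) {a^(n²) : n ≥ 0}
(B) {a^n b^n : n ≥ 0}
(A) {a^(n²) : n ≥ 0}

(A) {a^(n²) : n ≥ 0} requires the CFL pumping lemma.

- {a^n b^n : n ≥ 0} is context-free (but not regular)
  • Can be shown non-regular with the regular pumping lemma
  • After pumping, the number of a's and b's become unequal

- {a^(n²) : n ≥ 0} is NOT context-free
  • Requires the CFL pumping lemma to prove
  • Gaps between squares grow unboundedly

The CFL pumping lemma is "stronger" in that it can prove non-membership
in the larger class of context-free languages.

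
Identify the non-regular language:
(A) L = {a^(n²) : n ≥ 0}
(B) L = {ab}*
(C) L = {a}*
(A) {a^(n²) : n ≥ 0}

(A) L = {a^(n²) : n ≥ 0} is NOT regular.

The pumping lemma can be used to prove this:
After pumping, length is no longer a perfect square

The other languages are regular because they can be recognized by finite automata.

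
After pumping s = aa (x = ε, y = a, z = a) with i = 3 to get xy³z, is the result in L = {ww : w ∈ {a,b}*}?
Yes

xy³z = ε · aaa · a = aaaa.
aaaa splits into halves aa · aa, which are equal, so it is in L (w = aa).
(A single pumped string landing in L is not a contradiction by itself; a non-regularity proof needs some i for which xy^i z ∉ L, for every admissible decomposition.)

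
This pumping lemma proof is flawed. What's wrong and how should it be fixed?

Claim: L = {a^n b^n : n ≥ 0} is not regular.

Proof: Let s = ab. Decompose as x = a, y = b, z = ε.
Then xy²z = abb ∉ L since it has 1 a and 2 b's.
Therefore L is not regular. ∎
Error: The string s = ab might be shorter than the pumping length p.

Correction: Choose s = a^p b^p to ensure |s| ≥ p. Also, the decomposition is wrong: with |xy| ≤ p, y cannot include b's when s starts with p a's.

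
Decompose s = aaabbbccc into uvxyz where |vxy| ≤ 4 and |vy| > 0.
u='aa', v='a', x='bb', y='b', z='ccc'

For s = aaabbbccc with pumping length p = 4:

One valid decomposition:
- u = 'aa'
- v = 'a'
- x = 'bb'
- y = 'b'
- z = 'ccc'

Verification:
- uvxyz = 'aa' + 'a' + 'bb' + 'b' + 'ccc' = aaabbbccc ✓
- |vxy| = |'abbb'| = 4 ≤ 4 ✓
- |vy| = |'ab'| = 2 > 0 ✓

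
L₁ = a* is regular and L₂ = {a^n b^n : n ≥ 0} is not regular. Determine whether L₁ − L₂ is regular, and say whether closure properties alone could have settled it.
Yes — L₁ − L₂ is regular.

The only string of a* that lies in {a^n b^n} is ε, so L₁ − L₂ = a* − {ε} = a⁺ = aa*, which is regular.

Note that the bare facts "L₁ regular, L₂ non-regular" do not settle the question by themselves: the closure of regular languages under ∪, ∩, complement and difference applies only when BOTH operands are regular. With a non-regular operand the result can come out regular or non-regular depending on the specific languages, so one has to work out L₁ − L₂ for this particular pair, as above.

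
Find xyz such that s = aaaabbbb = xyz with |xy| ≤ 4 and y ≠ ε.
x = 'a', y = 'aaa', z = 'bbbb'

For s = aaaabbbb and p = 4, one valid decomposition is:
- x = 'a' (length 1)
- y = 'aaa' (length 3)
- z = 'bbbb' (length 4)

Verification:
- xyz = 'a' + 'aaa' + 'bbbb' = aaaabbbb ✓
- |xy| = 4 ≤ 4 ✓
- |y| = 3 > 0 ✓

All pumping lemma constraints are satisfied.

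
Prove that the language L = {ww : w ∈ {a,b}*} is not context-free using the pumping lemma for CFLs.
Assume for contradiction that L is context-free, and let p ≥ 1 be the pumping length given by the pumping lemma for CFLs.
Choose s = a^p b^p a^p b^p. Then s ∈ L (take w = a^p b^p) and |s| = 4p ≥ p.
By the CFL pumping lemma, s = uvxyz for some u, v, x, y, z with |vxy| ≤ p, |vy| ≥ 1, and uv^i xy^i z ∈ L for every i ≥ 0.

Write s as four blocks A₁ B₁ A₂ B₂ with A₁ = A₂ = a^p and B₁ = B₂ = b^p. Since |vxy| ≤ p, the window vxy lies inside at most two adjacent blocks. Take i = 0 and let t = uxz, so |t| = 4p − |vy| with 1 ≤ |vy| ≤ p. If |t| is odd, t ∉ L immediately, so assume |vy| is even (hence |vy| ≥ 2) and |t|/2 = 2p − |vy|/2, which satisfies p ≤ |t|/2 ≤ 2p − 1.

Case 1 (vxy inside A₁B₁): t = a^(p−j) b^(p−l) a^p b^p with j + l = |vy|. The second half of t has length < 2p, so it is a suffix of the trailing a^p b^p and ends in b; the first half is a^(p−j) b^(p−l) a^((j+l)/2), which ends in a because (j+l)/2 ≥ 1. The halves differ, so t ∉ L.

Case 2 (vxy inside B₁A₂, straddling the middle): t = a^p b^(p−j) a^(p−l) b^p with j + l = |vy|. If t = ww, then w is a prefix of t of length ≥ p, so w begins with a^p; and w is a suffix of t of length ≥ p, so w ends with b^p. That forces |w| ≥ 2p, contradicting |w| = |t|/2 ≤ 2p − 1. So t ∉ L.

Case 3 (vxy inside A₂B₂): t = a^p b^p a^(p−j) b^(p−l) with j + l = |vy|. The first half of t is a prefix of a^p b^p, so it begins with a; the second half is b^((j+l)/2) a^(p−j) b^(p−l), which begins with b. The halves differ, so t ∉ L.

In every case uv⁰xy⁰z = uxz ∉ L.

This contradicts the CFL pumping lemma, which requires uv^i xy^i z ∈ L for all i ≥ 0.
Hence L = {ww : w ∈ {a,b}*} is not context-free. ∎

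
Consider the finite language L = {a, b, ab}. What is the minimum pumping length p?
p = 3

For a finite language L, the pumping lemma holds vacuously if p > max|s| for s ∈ L.

The longest string in L = {a, b, ab} has length 2.
If p = 3, then no string s ∈ L has |s| ≥ p, so the condition is vacuously true.

The minimum pumping length is p = 3.

Why no smaller p works: for any p ≤ 2, the longest string s ∈ L has |s| = 2 ≥ p, so it would
have to be pumpable; but pumping up (i = 2, 3, ...) produces ever longer strings, which cannot all lie in the
finite language L. So the pumping property fails for every p ≤ 2.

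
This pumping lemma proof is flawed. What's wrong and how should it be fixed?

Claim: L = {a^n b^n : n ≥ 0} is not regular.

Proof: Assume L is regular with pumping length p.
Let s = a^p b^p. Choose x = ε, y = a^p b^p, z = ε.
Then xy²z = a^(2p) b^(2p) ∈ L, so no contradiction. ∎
Error: The decomposition violates |xy| ≤ p. With y = a^p b^p, |xy| = |y| = 2p > p. (The proof also miscomputes xy²z, which would be a^p b^p a^p b^p rather than a^(2p) b^(2p), and it wrongly treats one harmless decomposition as settling the matter — the prover does not get to choose the decomposition.)

Correction: The pumping lemma requires |xy| ≤ p, and the argument must handle every decomposition satisfying |xy| ≤ p, |y| ≥ 1. Since s starts with p a's, any such y consists only of a's, say y = a^k with k ≥ 1. Then xy²z = a^(p+k) b^p has unequal numbers of a's and b's, so xy²z ∉ L — the required contradiction.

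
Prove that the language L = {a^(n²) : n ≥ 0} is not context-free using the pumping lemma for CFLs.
Assume for contradiction that L is context-free, and let p ≥ 1 be the pumping length given by the pumping lemma for CFLs.
Choose s = a^(p²). Then s ∈ L and |s| = p² ≥ p.
By the CFL pumping lemma, s = uvxyz for some u, v, x, y, z with |vxy| ≤ p, |vy| ≥ 1, and uv^i xy^i z ∈ L for every i ≥ 0.
All symbols are a's, so only lengths matter: let k = |vy|, with 1 ≤ k ≤ |vxy| ≤ p.

Take i = 2: |uv²xy²z| = p² + k, and p² < p² + k ≤ p² + p < (p + 1)².
So the length lies strictly between consecutive squares and is not a perfect square; uv²xy²z ∉ L.

This contradicts the CFL pumping lemma, which requires uv^i xy^i z ∈ L for all i ≥ 0.
Hence L = {a^(n²) : n ≥ 0} is not context-free. ∎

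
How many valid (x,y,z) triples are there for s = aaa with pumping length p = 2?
3

For s = 'aaa' with pumping length p = 2:

Constraints: |xy| ≤ 2, |y| > 0

Valid decompositions (|xy| ≤ p, |y| ≥ 1):
  • x='', y='a', z='aa'
  • x='a', y='a', z='a'
  • x='', y='aa', z='a'

Total count: 3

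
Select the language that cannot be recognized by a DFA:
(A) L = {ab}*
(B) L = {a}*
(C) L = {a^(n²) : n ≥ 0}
(C) {a^(n²) : n ≥ 0}

(C) L = {a^(n²) : n ≥ 0} is NOT regular.

The pumping lemma can be used to prove this:
After pumping, length is no longer a perfect square

The other languages are regular because they can be recognized by finite automata.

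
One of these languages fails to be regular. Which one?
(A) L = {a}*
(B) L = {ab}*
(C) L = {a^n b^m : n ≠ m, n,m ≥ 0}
(C) {a^n b^m : n ≠ m, n,m ≥ 0}

(C) L = {a^n b^m : n ≠ m, n,m ≥ 0} is NOT regular.

The pumping lemma can be used to prove this:
After pumping a's, we can make n = m

The other languages are regular because they can be recognized by finite automata.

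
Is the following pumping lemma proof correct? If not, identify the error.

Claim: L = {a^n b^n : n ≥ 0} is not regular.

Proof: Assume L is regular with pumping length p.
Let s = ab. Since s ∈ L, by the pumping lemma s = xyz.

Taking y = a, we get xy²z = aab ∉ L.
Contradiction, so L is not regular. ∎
The proof is INCORRECT.

Error: The string s = ab may be shorter than p.
The pumping lemma only applies to strings with |s| ≥ p, and p is not under our control.
We must choose s in terms of p, e.g. s = a^p b^p, to ensure |s| ≥ p.
(The proof also fixes one particular y; a valid argument must handle every decomposition with |xy| ≤ p and |y| ≥ 1 — for s = a^p b^p this forces y = a^k, and then xy²z = a^(p+k) b^p ∉ L.)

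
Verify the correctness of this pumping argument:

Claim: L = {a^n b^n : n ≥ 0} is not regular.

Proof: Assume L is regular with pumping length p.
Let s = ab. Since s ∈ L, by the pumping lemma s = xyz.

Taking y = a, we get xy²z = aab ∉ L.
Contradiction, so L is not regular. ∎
The proof is INCORRECT.

Error: The string s = ab may be shorter than p.
The pumping lemma only applies to strings with |s| ≥ p, and p is not under our control.
We must choose s in terms of p, e.g. s = a^p b^p, to ensure |s| ≥ p.
(The proof also fixes one particular y; a valid argument must handle every decomposition with |xy| ≤ p and |y| ≥ 1 — for s = a^p b^p this forces y = a^k, and then xy²z = a^(p+k) b^p ∉ L.)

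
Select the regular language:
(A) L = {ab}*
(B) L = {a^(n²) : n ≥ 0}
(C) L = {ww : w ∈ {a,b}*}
(A) {ab}*

(A) L = {ab}* is regular.

This can be recognized by a finite automaton (DFA/NFA).
Regular expressions like {ab}* define regular languages.

The other choices are not regular:
- {a^(n²) : n ≥ 0}: After pumping, length is no longer a perfect square
- {ww : w ∈ {a,b}*}: After pumping, the two halves no longer match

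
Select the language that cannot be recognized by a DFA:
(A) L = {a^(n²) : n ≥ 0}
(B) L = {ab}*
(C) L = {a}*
(A) {a^(n²) : n ≥ 0}

(A) L = {a^(n²) : n ≥ 0} is NOT regular.

The pumping lemma can be used to prove this:
After pumping, length is no longer a perfect square

The other languages are regular because they can be recognized by finite automata.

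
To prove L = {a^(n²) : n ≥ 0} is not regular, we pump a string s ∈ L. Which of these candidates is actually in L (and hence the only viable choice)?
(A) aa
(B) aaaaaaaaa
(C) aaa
(B) aaaaaaaaa

The pumping lemma is applied to a string s that lies in L, so first check membership of each option:
- (A) aa has length 2, strictly between 1² = 1 and 2² = 4, so it is not in L ✗
- (B) aaaaaaaaa has length 9 = 3², a perfect square, so it is in L ✓
- (C) aaa has length 3, strictly between 1² = 1 and 2² = 4, so it is not in L ✗

Only (B) aaaaaaaaa is in L, so it is the only candidate that could play the role of s.
(In a complete proof one picks s in terms of the pumping length p so that |s| ≥ p is guaranteed; a fixed string like aaaaaaaaa illustrates the shape of such an s.)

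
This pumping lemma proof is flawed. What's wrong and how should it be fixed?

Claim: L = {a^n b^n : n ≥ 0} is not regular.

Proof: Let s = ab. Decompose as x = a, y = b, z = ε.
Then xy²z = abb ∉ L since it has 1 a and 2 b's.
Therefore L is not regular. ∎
Error: The string s = ab might be shorter than the pumping length p.

Correction: Choose s = a^p b^p to ensure |s| ≥ p. Also, the decomposition is wrong: with |xy| ≤ p, y cannot include b's when s starts with p a's.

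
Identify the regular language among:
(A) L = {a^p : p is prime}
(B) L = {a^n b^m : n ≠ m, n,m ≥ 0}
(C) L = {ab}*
(C) {ab}*

(C) L = {ab}* is regular.

This can be recognized by a finite automaton (DFA/NFA).
Regular expressions like {ab}* define regular languages.

The other choices are not regular:
- {a^p : p is prime}: After pumping, the length becomes composite
- {a^n b^m : n ≠ m, n,m ≥ 0}: After pumping a's, we can make n = m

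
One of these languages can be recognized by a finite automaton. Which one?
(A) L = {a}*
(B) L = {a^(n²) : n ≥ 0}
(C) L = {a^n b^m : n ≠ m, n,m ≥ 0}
(A) {a}*

(A) L = {a}* is regular.

This can be recognized by a finite automaton (DFA/NFA).
Regular expressions like {a}* define regular languages.

The other choices are not regular:
- {a^n b^m : n ≠ m, n,m ≥ 0}: After pumping a's, we can make n = m
- {a^(n²) : n ≥ 0}: After pumping, length is no longer a perfect square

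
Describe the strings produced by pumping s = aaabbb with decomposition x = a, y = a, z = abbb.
{xy^i z : i ≥ 0} = {a^(2+i) b^3 : i ≥ 0} = {aabbb, aaabbb, aaaabbb, ...}

With x = a, y = a, z = abbb: Starting with aaabbb and pumping the second 'a', we get strings with 2+i a's followed by 3 b's for i = 0, 1, 2, ...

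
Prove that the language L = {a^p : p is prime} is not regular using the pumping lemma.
Assume for contradiction that L is regular, and let p ≥ 1 be the pumping length given by the pumping lemma.
Choose a prime q with q ≥ p (one exists because there are infinitely many primes) and let s = a^q. Then s ∈ L and |s| = q ≥ p.
By the pumping lemma, s = xyz for some x, y, z with |xy| ≤ p, |y| ≥ 1, and xy^i z ∈ L for every i ≥ 0.
Here y = a^k for some k with 1 ≤ k ≤ p, and xy^i z = a^(q + (i − 1)k) for every i ≥ 0.

Take i = q + 1: |xy^(q+1) z| = q + qk = q(k + 1).
Both factors satisfy q ≥ 2 and k + 1 ≥ 2, so q(k + 1) is composite, and xy^(q+1) z ∉ L.

This contradicts the pumping lemma, which requires xy^i z ∈ L for all i ≥ 0.
Hence L = {a^p : p is prime} is not regular. ∎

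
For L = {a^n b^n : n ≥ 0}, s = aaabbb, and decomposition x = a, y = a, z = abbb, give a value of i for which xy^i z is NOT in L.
i = 0

xy⁰z = a · ε · abbb = aabbb; aabbb has 2 a's and 3 b's; 2 ≠ 3, so it is not in L.
(Other choices also work, e.g. i = 2, 3; only i = 1 is guaranteed to stay in L since xy¹z = s.)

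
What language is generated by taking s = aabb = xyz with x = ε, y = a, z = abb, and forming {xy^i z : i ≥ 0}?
{xy^i z : i ≥ 0} = {a^(i+1) b^2 : i ≥ 0} = {abb, aabb, aaabb, ...}

With x = ε, y = a, z = abb: Starting with aabb and pumping the first 'a' (z = abb keeps the second 'a'), we get strings with i+1 a's followed by 2 b's for i = 0, 1, 2, ...; note bb is not produced because z always contributes one a.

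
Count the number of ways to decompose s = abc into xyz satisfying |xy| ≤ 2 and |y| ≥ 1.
3

For s = 'abc' with pumping length p = 2:

Constraints: |xy| ≤ 2, |y| > 0

Valid decompositions (|xy| ≤ p, |y| ≥ 1):
  • x='', y='a', z='bc'
  • x='a', y='b', z='c'
  • x='', y='ab', z='c'

Total count: 3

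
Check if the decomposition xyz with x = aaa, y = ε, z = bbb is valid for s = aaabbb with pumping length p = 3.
Violated: |y| > 0

The decomposition x = aaa, y = ε, z = bbb for s = aaabbb with p = 3
violates the constraint: |y| > 0

|y| = 0, but the pumping lemma requires |y| > 0 (y must be non-empty).

Pumping lemma constraints:
1. xyz = s (decomposition is valid)
2. |xy| ≤ p
3. |y| > 0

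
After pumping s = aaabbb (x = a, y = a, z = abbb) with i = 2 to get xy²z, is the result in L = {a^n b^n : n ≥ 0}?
No

xy²z = a · aa · abbb = aaaabbb.
aaaabbb has 4 a's and 3 b's; 4 ≠ 3, so it is not in L.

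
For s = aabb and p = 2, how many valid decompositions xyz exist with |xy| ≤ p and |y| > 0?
3

For s = 'aabb' with pumping length p = 2:

Constraints: |xy| ≤ 2, |y| > 0

Valid decompositions (|xy| ≤ p, |y| ≥ 1):
  • x='', y='a', z='abb'
  • x='a', y='a', z='bb'
  • x='', y='aa', z='bb'

Total count: 3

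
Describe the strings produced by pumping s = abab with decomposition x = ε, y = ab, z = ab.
{xy^i z : i ≥ 0} = {(ab)^(i+1) : i ≥ 0} = {ab, abab, ababab, ...}

With x = ε, y = ab, z = ab: Pumping 'ab' gives strings of alternating a's and b's.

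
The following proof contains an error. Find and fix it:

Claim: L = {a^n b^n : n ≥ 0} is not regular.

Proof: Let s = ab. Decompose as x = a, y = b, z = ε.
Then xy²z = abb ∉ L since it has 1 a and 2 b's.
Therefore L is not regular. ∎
Error: The string s = ab might be shorter than the pumping length p.

Correction: Choose s = a^p b^p to ensure |s| ≥ p. Also, the decomposition is wrong: with |xy| ≤ p, y cannot include b's when s starts with p a's.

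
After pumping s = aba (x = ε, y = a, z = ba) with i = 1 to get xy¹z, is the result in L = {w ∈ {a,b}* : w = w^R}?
Yes

xy¹z = ε · a · ba = aba.
aba reversed is aba, the same string, so it is a palindrome and is in L.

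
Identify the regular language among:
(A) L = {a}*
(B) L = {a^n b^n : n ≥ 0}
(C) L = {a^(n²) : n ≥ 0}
(A) {a}*

(A) L = {a}* is regular.

This can be recognized by a finite automaton (DFA/NFA).
Regular expressions like {a}* define regular languages.

The other choices are not regular:
- {a^n b^n : n ≥ 0}: After pumping, the number of a's and b's become unequal
- {a^(n²) : n ≥ 0}: After pumping, length is no longer a perfect square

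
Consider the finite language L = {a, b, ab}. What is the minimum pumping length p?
p = 3

For a finite language L, the pumping lemma holds vacuously if p > max|s| for s ∈ L.

The longest string in L = {a, b, ab} has length 2.
If p = 3, then no string s ∈ L has |s| ≥ p, so the condition is vacuously true.

The minimum pumping length is p = 3.

Why no smaller p works: for any p ≤ 2, the longest string s ∈ L has |s| = 2 ≥ p, so it would
have to be pumpable; but pumping up (i = 2, 3, ...) produces ever longer strings, which cannot all lie in the
finite language L. So the pumping property fails for every p ≤ 2.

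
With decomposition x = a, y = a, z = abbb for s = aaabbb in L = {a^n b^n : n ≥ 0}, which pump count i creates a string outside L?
i = 3

xy³z = a · aaa · abbb = aaaaabbb; aaaaabbb has 5 a's and 3 b's; 5 ≠ 3, so it is not in L.
(Other choices also work, e.g. i = 0, 2; only i = 1 is guaranteed to stay in L since xy¹z = s.)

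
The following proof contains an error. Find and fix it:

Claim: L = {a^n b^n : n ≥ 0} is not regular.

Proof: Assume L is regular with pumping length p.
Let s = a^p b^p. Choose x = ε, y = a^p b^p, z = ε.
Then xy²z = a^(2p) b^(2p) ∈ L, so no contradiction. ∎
Error: The decomposition violates |xy| ≤ p. With y = a^p b^p, |xy| = |y| = 2p > p. (The proof also miscomputes xy²z, which would be a^p b^p a^p b^p rather than a^(2p) b^(2p), and it wrongly treats one harmless decomposition as settling the matter — the prover does not get to choose the decomposition.)

Correction: The pumping lemma requires |xy| ≤ p, and the argument must handle every decomposition satisfying |xy| ≤ p, |y| ≥ 1. Since s starts with p a's, any such y consists only of a's, say y = a^k with k ≥ 1. Then xy²z = a^(p+k) b^p has unequal numbers of a's and b's, so xy²z ∉ L — the required contradiction.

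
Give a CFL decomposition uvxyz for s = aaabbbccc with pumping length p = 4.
u='aa', v='a', x='bb', y='b', z='ccc'

For s = aaabbbccc with pumping length p = 4:

One valid decomposition:
- u = 'aa'
- v = 'a'
- x = 'bb'
- y = 'b'
- z = 'ccc'

Verification:
- uvxyz = 'aa' + 'a' + 'bb' + 'b' + 'ccc' = aaabbbccc ✓
- |vxy| = |'abbb'| = 4 ≤ 4 ✓
- |vy| = |'ab'| = 2 > 0 ✓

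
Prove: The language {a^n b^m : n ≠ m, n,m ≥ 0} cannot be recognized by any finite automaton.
Assume for contradiction that L is regular, and let p ≥ 1 be the pumping length given by the pumping lemma.
Choose s = a^p b^(p + p!). Then s ∈ L because p ≠ p + p! (as p! ≥ 1), and |s| ≥ p.
By the pumping lemma, s = xyz for some x, y, z with |xy| ≤ p, |y| ≥ 1, and xy^i z ∈ L for every i ≥ 0.
Since |xy| ≤ p and the first p symbols of s are all a's, y = a^k for some k with 1 ≤ k ≤ p.
For every i ≥ 0, xy^i z = a^(p + (i − 1)k) b^(p + p!).

Because 1 ≤ k ≤ p, k divides p!. Let t = p!/k (a positive integer) and take i = t + 1.
Then the number of a's is p + tk = p + p!, which equals the number of b's.
So xy^(t+1) z = a^(p + p!) b^(p + p!) has equally many a's and b's and is NOT in L.

This contradicts the pumping lemma, which requires xy^i z ∈ L for all i ≥ 0.
Hence L = {a^n b^m : n ≠ m, n,m ≥ 0} is not regular. ∎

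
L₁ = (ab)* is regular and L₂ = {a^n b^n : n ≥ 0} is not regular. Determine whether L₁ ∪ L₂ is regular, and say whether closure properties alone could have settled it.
No — L₁ ∪ L₂ is not regular.

Let U = (ab)* ∪ {a^n b^n}. If U were regular, then U ∩ aa*bb* would be regular (closure under intersection with a regular language). But (ab)* ∩ aa*bb* = {ab} and {a^n b^n} ∩ aa*bb* = {a^n b^n : n ≥ 1}, so U ∩ aa*bb* = {a^n b^n : n ≥ 1}, which is not regular. Hence U is not regular.

Note that the bare facts "L₁ regular, L₂ non-regular" do not settle the question by themselves: the closure of regular languages under ∪, ∩, complement and difference applies only when BOTH operands are regular. With a non-regular operand the result can come out regular or non-regular depending on the specific languages, so one has to work out L₁ ∪ L₂ for this particular pair, as above.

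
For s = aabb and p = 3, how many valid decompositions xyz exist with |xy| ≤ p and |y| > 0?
6

For s = 'aabb' with pumping length p = 3:

Constraints: |xy| ≤ 3, |y| > 0

Valid decompositions (|xy| ≤ p, |y| ≥ 1):
  • x='', y='a', z='abb'
  • x='a', y='a', z='bb'
  • x='', y='aa', z='bb'
  • x='aa', y='b', z='b'
  • x='a', y='ab', z='b'
  • x='', y='aab', z='b'

Total count: 6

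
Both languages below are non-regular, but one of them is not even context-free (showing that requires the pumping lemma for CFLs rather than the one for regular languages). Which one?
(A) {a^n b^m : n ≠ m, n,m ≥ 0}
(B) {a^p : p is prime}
(B) {a^p : p is prime}

(B) {a^p : p is prime} requires the CFL pumping lemma.

- {a^n b^m : n ≠ m, n,m ≥ 0} is context-free (but not regular)
  • Can be shown non-regular with the regular pumping lemma
  • After pumping a's, we can make n = m

- {a^p : p is prime} is NOT context-free
  • Requires the CFL pumping lemma to prove
  • The CFL pumping lemma also fails because prime gaps are unbounded

The CFL pumping lemma is "stronger" in that it can prove non-membership
in the larger class of context-free languages.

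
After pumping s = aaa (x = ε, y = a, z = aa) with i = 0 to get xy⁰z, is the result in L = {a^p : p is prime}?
Yes

xy⁰z = ε · ε · aa = aa.
aa has length 2, which is prime, so it is in L.
(A single pumped string landing in L is not a contradiction by itself; a non-regularity proof needs some i for which xy^i z ∉ L, for every admissible decomposition.)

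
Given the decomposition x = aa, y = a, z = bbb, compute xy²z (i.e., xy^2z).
aaaabbb

Given x = 'aa', y = 'a', z = 'bbb' and i = 2:

xy^2z = x + y·y·...·y (2 times) + z
       = 'aa' + 'a'^2 + 'bbb'
       = 'aa' + 'aa' + 'bbb'
       = 'aaaabbb'

The pumped string is 'aaaabbb' with length 7.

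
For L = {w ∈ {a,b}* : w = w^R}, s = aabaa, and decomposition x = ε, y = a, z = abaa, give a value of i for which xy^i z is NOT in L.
i = 0

xy⁰z = ε · ε · abaa = abaa; abaa reversed is aaba ≠ abaa, so it is not a palindrome and is not in L.
(Other choices also work, e.g. i = 2, 3; only i = 1 is guaranteed to stay in L since xy¹z = s.)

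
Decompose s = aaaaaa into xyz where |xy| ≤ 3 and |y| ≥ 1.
x = 'aa', y = 'a', z = 'aaa'

For s = aaaaaa and p = 3, one valid decomposition is:
- x = 'aa' (length 2)
- y = 'a' (length 1)
- z = 'aaa' (length 3)

Verification:
- xyz = 'aa' + 'a' + 'aaa' = aaaaaa ✓
- |xy| = 3 ≤ 3 ✓
- |y| = 1 > 0 ✓

All pumping lemma constraints are satisfied.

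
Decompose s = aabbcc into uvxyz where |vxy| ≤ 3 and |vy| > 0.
u='aa', v='b', x='b', y='c', z='c'

For s = aabbcc with pumping length p = 3:

One valid decomposition:
- u = 'aa'
- v = 'b'
- x = 'b'
- y = 'c'
- z = 'c'

Verification:
- uvxyz = 'aa' + 'b' + 'b' + 'c' + 'c' = aabbcc ✓
- |vxy| = |'bbc'| = 3 ≤ 3 ✓
- |vy| = |'bc'| = 2 > 0 ✓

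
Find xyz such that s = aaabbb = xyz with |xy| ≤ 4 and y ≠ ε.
x = 'a', y = 'aab', z = 'bb'

For s = aaabbb and p = 4, one valid decomposition is:
- x = 'a' (length 1)
- y = 'aab' (length 3)
- z = 'bb' (length 2)

Verification:
- xyz = 'a' + 'aab' + 'bb' = aaabbb ✓
- |xy| = 4 ≤ 4 ✓
- |y| = 3 > 0 ✓

All pumping lemma constraints are satisfied.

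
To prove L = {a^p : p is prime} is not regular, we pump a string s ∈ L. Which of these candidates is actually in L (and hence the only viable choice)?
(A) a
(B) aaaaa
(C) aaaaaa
(B) aaaaa

The pumping lemma is applied to a string s that lies in L, so first check membership of each option:
- (A) a has length 1, which is not prime, so it is not in L ✗
- (B) aaaaa has length 5, which is prime, so it is in L ✓
- (C) aaaaaa has length 6 = 2 × 3, which is not prime, so it is not in L ✗

Only (B) aaaaa is in L, so it is the only candidate that could play the role of s.
(In a complete proof one picks s in terms of the pumping length p so that |s| ≥ p is guaranteed; a fixed string like aaaaa illustrates the shape of such an s.)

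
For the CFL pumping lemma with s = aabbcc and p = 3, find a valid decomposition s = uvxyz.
u='aa', v='b', x='b', y='c', z='c'

For s = aabbcc with pumping length p = 3:

One valid decomposition:
- u = 'aa'
- v = 'b'
- x = 'b'
- y = 'c'
- z = 'c'

Verification:
- uvxyz = 'aa' + 'b' + 'b' + 'c' + 'c' = aabbcc ✓
- |vxy| = |'bbc'| = 3 ≤ 3 ✓
- |vy| = |'bc'| = 2 > 0 ✓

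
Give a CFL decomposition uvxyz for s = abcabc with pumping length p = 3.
u='ab', v='c', x='a', y='b', z='c'

For s = abcabc with pumping length p = 3:

One valid decomposition:
- u = 'ab'
- v = 'c'
- x = 'a'
- y = 'b'
- z = 'c'

Verification:
- uvxyz = 'ab' + 'c' + 'a' + 'b' + 'c' = abcabc ✓
- |vxy| = |'cab'| = 3 ≤ 3 ✓
- |vy| = |'cb'| = 2 > 0 ✓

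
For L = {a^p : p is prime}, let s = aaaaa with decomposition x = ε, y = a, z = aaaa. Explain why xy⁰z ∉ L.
xy⁰z = aaaa ∉ L

Pumping with i = 0 replaces y = a by y⁰ = ε:
- Original: s = xyz = aaaaa; aaaaa has length 5, which is prime, so it is in L
- Pumped: xy⁰z = ε · ε · aaaa = aaaa
- aaaa has length 4 = 2 × 2, which is not prime, so it is not in L

The pumping lemma would require xy⁰z ∈ L, so this decomposition yields a contradiction.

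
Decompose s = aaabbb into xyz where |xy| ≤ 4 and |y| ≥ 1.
x = 'aaa', y = 'b', z = 'bb'

For s = aaabbb and p = 4, one valid decomposition is:
- x = 'aaa' (length 3)
- y = 'b' (length 1)
- z = 'bb' (length 2)

Verification:
- xyz = 'aaa' + 'b' + 'bb' = aaabbb ✓
- |xy| = 4 ≤ 4 ✓
- |y| = 1 > 0 ✓

All pumping lemma constraints are satisfied.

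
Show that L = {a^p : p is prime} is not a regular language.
Assume for contradiction that L is regular, and let p ≥ 1 be the pumping length given by the pumping lemma.
Choose a prime q with q ≥ p (one exists because there are infinitely many primes) and let s = a^q. Then s ∈ L and |s| = q ≥ p.
By the pumping lemma, s = xyz for some x, y, z with |xy| ≤ p, |y| ≥ 1, and xy^i z ∈ L for every i ≥ 0.
Here y = a^k for some k with 1 ≤ k ≤ p, and xy^i z = a^(q + (i − 1)k) for every i ≥ 0.

Take i = q + 1: |xy^(q+1) z| = q + qk = q(k + 1).
Both factors satisfy q ≥ 2 and k + 1 ≥ 2, so q(k + 1) is composite, and xy^(q+1) z ∉ L.

This contradicts the pumping lemma, which requires xy^i z ∈ L for all i ≥ 0.
Hence L = {a^p : p is prime} is not regular. ∎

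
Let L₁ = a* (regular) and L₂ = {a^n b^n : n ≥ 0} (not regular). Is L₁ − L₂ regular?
Yes — L₁ − L₂ is regular.

The only string of a* that lies in {a^n b^n} is ε, so L₁ − L₂ = a* − {ε} = a⁺ = aa*, which is regular.

Note that the bare facts "L₁ regular, L₂ non-regular" do not settle the question by themselves: the closure of regular languages under ∪, ∩, complement and difference applies only when BOTH operands are regular. With a non-regular operand the result can come out regular or non-regular depending on the specific languages, so one has to work out L₁ − L₂ for this particular pair, as above.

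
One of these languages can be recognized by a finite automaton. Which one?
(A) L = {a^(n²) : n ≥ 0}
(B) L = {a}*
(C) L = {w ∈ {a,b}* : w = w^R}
(B) {a}*

(B) L = {a}* is regular.

This can be recognized by a finite automaton (DFA/NFA).
Regular expressions like {a}* define regular languages.

The other choices are not regular:
- {w ∈ {a,b}* : w = w^R}: After pumping, the string is no longer symmetric
- {a^(n²) : n ≥ 0}: After pumping, length is no longer a perfect square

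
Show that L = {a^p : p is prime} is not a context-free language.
Assume for contradiction that L is context-free, and let p ≥ 1 be the pumping length given by the pumping lemma for CFLs.
Choose a prime q with q ≥ p and let s = a^q. Then s ∈ L and |s| = q ≥ p.
By the CFL pumping lemma, s = uvxyz for some u, v, x, y, z with |vxy| ≤ p, |vy| ≥ 1, and uv^i xy^i z ∈ L for every i ≥ 0.
All symbols are a's, so only lengths matter: let k = |vy|, with 1 ≤ k ≤ p. Then |uv^i xy^i z| = q + (i − 1)k.

Take i = q + 1: the length is q + qk = q(k + 1).
Both factors satisfy q ≥ 2 and k + 1 ≥ 2, so q(k + 1) is composite and uv^(q+1) xy^(q+1) z ∉ L.

This contradicts the CFL pumping lemma, which requires uv^i xy^i z ∈ L for all i ≥ 0.
Hence L = {a^p : p is prime} is not context-free. ∎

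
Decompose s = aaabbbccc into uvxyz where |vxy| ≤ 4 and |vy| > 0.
u='aa', v='a', x='bb', y='b', z='ccc'

For s = aaabbbccc with pumping length p = 4:

One valid decomposition:
- u = 'aa'
- v = 'a'
- x = 'bb'
- y = 'b'
- z = 'ccc'

Verification:
- uvxyz = 'aa' + 'a' + 'bb' + 'b' + 'ccc' = aaabbbccc ✓
- |vxy| = |'abbb'| = 4 ≤ 4 ✓
- |vy| = |'ab'| = 2 > 0 ✓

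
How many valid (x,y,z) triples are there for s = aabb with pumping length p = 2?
3

For s = 'aabb' with pumping length p = 2:

Constraints: |xy| ≤ 2, |y| > 0

Valid decompositions (|xy| ≤ p, |y| ≥ 1):
  • x='', y='a', z='abb'
  • x='a', y='a', z='bb'
  • x='', y='aa', z='bb'

Total count: 3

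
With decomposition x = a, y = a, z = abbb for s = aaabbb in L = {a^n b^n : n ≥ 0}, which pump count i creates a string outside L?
i = 0

xy⁰z = a · ε · abbb = aabbb; aabbb has 2 a's and 3 b's; 2 ≠ 3, so it is not in L.
(Other choices also work, e.g. i = 2, 3; only i = 1 is guaranteed to stay in L since xy¹z = s.)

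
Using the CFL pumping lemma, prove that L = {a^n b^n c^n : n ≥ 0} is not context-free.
Assume for contradiction that L is context-free, and let p ≥ 1 be the pumping length given by the pumping lemma for CFLs.
Choose s = a^p b^p c^p. Then s ∈ L and |s| = 3p ≥ p.
By the CFL pumping lemma, s = uvxyz for some u, v, x, y, z with |vxy| ≤ p, |vy| ≥ 1, and uv^i xy^i z ∈ L for every i ≥ 0.

Because |vxy| ≤ p, the window vxy cannot contain both an a and a c: any substring of s containing both must include the entire block b^p plus at least one a and one c, so it has length ≥ p + 2 > p.
Hence at least one of the letters a, c does not occur in vy at all.

Take i = 0: the string uxz is obtained from s by deleting |vy| ≥ 1 symbols, so |uxz| = 3p − |vy| < 3p.
But the letter (a or c) that does not occur in vy still occurs exactly p times in uxz. Every string of L with exactly p copies of some letter is a^p b^p c^p, of length 3p. Since |uxz| < 3p, uxz ∉ L.

This contradicts the CFL pumping lemma, which requires uv^i xy^i z ∈ L for all i ≥ 0.
Hence L = {a^n b^n c^n : n ≥ 0} is not context-free. ∎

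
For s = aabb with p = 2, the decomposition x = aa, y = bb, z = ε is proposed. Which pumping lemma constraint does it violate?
Violated: |xy| ≤ p

The decomposition x = aa, y = bb, z = ε for s = aabb with p = 2
violates the constraint: |xy| ≤ p

|xy| = |aabb| = 4 > 2 = p. The decomposition puts too many characters in xy.

Pumping lemma constraints:
1. xyz = s (decomposition is valid)
2. |xy| ≤ p
3. |y| > 0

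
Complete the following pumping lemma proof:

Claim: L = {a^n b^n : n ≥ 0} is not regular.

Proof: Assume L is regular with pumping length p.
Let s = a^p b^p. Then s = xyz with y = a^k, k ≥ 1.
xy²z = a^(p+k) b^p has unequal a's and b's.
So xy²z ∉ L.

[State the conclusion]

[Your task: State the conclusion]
This contradicts the pumping lemma for regular languages,
which guarantees xy^i z ∈ L for all i ≥ 0.

Since our assumption that L is regular leads to a contradiction,
we conclude that L = {a^n b^n : n ≥ 0} is NOT regular. ∎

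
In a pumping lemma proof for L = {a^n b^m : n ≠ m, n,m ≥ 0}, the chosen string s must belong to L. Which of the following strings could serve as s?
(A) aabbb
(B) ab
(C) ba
(A) aabbb

The pumping lemma is applied to a string s that lies in L, so first check membership of each option:
- (A) aabbb = a^2 b^3 with 2 ≠ 3, so it is in L ✓
- (B) ab = a^1 b^1 has n = m = 1, so it is not in L ✗
- (C) ba has an a after a b, so it is not of the form a^n b^m and is not in L ✗

Only (A) aabbb is in L, so it is the only candidate that could play the role of s.
(In a complete proof one picks s in terms of the pumping length p so that |s| ≥ p is guaranteed; a fixed string like aabbb illustrates the shape of such an s.)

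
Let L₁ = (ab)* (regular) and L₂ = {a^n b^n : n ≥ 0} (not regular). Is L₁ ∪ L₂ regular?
No — L₁ ∪ L₂ is not regular.

Let U = (ab)* ∪ {a^n b^n}. If U were regular, then U ∩ aa*bb* would be regular (closure under intersection with a regular language). But (ab)* ∩ aa*bb* = {ab} and {a^n b^n} ∩ aa*bb* = {a^n b^n : n ≥ 1}, so U ∩ aa*bb* = {a^n b^n : n ≥ 1}, which is not regular. Hence U is not regular.

Note that the bare facts "L₁ regular, L₂ non-regular" do not settle the question by themselves: the closure of regular languages under ∪, ∩, complement and difference applies only when BOTH operands are regular. With a non-regular operand the result can come out regular or non-regular depending on the specific languages, so one has to work out L₁ ∪ L₂ for this particular pair, as above.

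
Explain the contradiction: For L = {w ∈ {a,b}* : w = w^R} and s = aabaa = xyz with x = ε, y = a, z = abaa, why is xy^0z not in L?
xy⁰z = abaa ∉ L

Pumping with i = 0 replaces y = a by y⁰ = ε:
- Original: s = xyz = aabaa; aabaa reversed is aabaa, the same string, so it is a palindrome and is in L
- Pumped: xy⁰z = ε · ε · abaa = abaa
- abaa reversed is aaba ≠ abaa, so it is not a palindrome and is not in L

The pumping lemma would require xy⁰z ∈ L, so this decomposition yields a contradiction.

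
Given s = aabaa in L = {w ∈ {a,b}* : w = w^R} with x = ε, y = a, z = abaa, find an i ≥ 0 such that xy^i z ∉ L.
i = 2

xy²z = ε · aa · abaa = aaabaa; aaabaa reversed is aabaaa ≠ aaabaa, so it is not a palindrome and is not in L.
(Other choices also work, e.g. i = 0, 3; only i = 1 is guaranteed to stay in L since xy¹z = s.)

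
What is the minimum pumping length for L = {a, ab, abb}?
p = 4

For a finite language L, the pumping lemma holds vacuously if p > max|s| for s ∈ L.

The longest string in L = {a, ab, abb} has length 3.
If p = 4, then no string s ∈ L has |s| ≥ p, so the condition is vacuously true.

The minimum pumping length is p = 4.

Why no smaller p works: for any p ≤ 3, the longest string s ∈ L has |s| = 3 ≥ p, so it would
have to be pumpable; but pumping up (i = 2, 3, ...) produces ever longer strings, which cannot all lie in the
finite language L. So the pumping property fails for every p ≤ 3.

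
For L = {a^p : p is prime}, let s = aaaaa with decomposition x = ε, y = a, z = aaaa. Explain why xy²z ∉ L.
xy²z = aaaaaa ∉ L

Pumping with i = 2 replaces y = a by y² = aa:
- Original: s = xyz = aaaaa; aaaaa has length 5, which is prime, so it is in L
- Pumped: xy²z = ε · aa · aaaa = aaaaaa
- aaaaaa has length 6 = 2 × 3, which is not prime, so it is not in L

The pumping lemma would require xy²z ∈ L, so this decomposition yields a contradiction.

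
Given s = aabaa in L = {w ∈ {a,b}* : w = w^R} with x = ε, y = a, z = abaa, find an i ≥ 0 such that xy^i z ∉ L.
i = 0

xy⁰z = ε · ε · abaa = abaa; abaa reversed is aaba ≠ abaa, so it is not a palindrome and is not in L.
(Other choices also work, e.g. i = 2, 3; only i = 1 is guaranteed to stay in L since xy¹z = s.)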